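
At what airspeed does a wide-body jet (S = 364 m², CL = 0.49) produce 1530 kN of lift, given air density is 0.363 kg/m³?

L = ½ρv²S·CL ⇒ v = √(2L/(ρ·S·CL))
v = √(2 × 1.53×10^6 / (0.363 × 364 × 0.49)) = √47260 = 217 m/s

v = 217 m/s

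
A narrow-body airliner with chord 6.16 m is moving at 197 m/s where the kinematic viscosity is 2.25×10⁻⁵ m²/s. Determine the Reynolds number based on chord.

Re = 5.39×10^7

Re = v·c/ν = 197 × 6.16 / (2.25×10⁻⁵) = 5.39×10^7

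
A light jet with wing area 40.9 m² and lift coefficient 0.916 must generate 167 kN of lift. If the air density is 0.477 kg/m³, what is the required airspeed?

v = 137 m/s

L = ½ρv²S·CL ⇒ v = √(2L/(ρ·S·CL))
v = √(2 × 1.67×10^5 / (0.477 × 40.9 × 0.916)) = √18690 = 137 m/s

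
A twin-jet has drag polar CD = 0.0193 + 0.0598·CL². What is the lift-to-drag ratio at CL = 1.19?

CD = 0.0193 + 0.0598 × 1.19² = 0.104
L/D = CL/CD = 1.19 / 0.104 = 11.4

L/D = 11.4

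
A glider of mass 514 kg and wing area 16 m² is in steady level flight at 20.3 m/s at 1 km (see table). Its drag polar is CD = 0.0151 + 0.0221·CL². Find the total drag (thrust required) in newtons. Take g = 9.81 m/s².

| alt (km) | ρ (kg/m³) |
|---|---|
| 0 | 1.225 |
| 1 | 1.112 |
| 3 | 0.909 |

At 1 km, from the table: ρ = 1.112 kg/m³.
Weight W = mg = 514 × 9.81 = 5042.3 N; in level flight L = W.
q = ½ρv² = ½ × 1.112 × 20.3² = 229.1 Pa.
CL = W/(q·S) = 5042.3 / (229.1 × 16) = 1.375.
CD = 0.0151 + 0.0221 × 1.375² = 0.05691.
D = q·S·CD = 229.1 × 16 × 0.05691 = 208.6 N

D = 209 N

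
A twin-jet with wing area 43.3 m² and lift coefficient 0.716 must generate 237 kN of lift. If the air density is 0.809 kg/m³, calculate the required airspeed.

v = 137 m/s

L = ½ρv²S·CL ⇒ v = √(2L/(ρ·S·CL))
v = √(2 × 2.37×10^5 / (0.809 × 43.3 × 0.716)) = √18900 = 137 m/s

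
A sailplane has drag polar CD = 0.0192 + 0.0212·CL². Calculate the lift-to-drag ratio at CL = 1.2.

L/D = 24.1

CD = 0.0192 + 0.0212 × 1.2² = 0.04973
L/D = CL/CD = 1.2 / 0.04973 = 24.1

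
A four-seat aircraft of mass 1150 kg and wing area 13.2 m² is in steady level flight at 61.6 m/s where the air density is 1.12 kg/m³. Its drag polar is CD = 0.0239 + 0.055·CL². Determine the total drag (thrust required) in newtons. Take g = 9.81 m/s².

D = 920 N

Weight W = mg = 1150 × 9.81 = 11282 N; in level flight L = W.
q = ½ρv² = ½ × 1.12 × 61.6² = 2125 Pa.
Required CL = L/(qS) = 11282/(2125·13.2) = 0.4022.
CD = 0.0239 + 0.055 × 0.4022² = 0.0328.
D = q·S·CD = 2125 × 13.2 × 0.0328 = 919.9 N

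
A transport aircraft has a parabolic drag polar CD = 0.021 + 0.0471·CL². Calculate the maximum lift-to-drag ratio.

For CD = CD0 + K·CL², (L/D)max occurs at CL* = √(CD0/K) and equals 1/(2√(K·CD0)).
(L/D)max = 1/(2√(0.0471 × 0.021)) = 1/(2 × 0.03145) = 15.9

(L/D)max = 15.9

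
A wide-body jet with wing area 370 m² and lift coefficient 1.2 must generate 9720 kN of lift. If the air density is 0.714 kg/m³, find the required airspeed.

v = 248 m/s

L = ½ρv²S·CL ⇒ v = √(2L/(ρ·S·CL))
v = √(2 × 9.72×10^6 / (0.714 × 370 × 1.2)) = √61320 = 248 m/s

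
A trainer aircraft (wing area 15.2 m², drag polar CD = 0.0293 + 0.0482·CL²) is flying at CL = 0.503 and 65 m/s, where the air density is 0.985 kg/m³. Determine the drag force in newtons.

CD = 0.0293 + 0.0482 × 0.503² = 0.0415
D = ½ρv²S·CD = ½ × 0.985 × 65² × 15.2 × 0.0415 = 1310 N

D = 1310 N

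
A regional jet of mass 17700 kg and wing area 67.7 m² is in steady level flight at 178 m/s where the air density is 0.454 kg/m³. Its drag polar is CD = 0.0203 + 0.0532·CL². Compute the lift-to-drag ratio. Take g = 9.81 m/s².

Level flight ⇒ L = W = m·g = 17700 × 9.81 = 1.7364×10^5 N.
q = ½ρv² = ½ × 0.454 × 178² = 7192 Pa.
Required CL = L/(qS) = 1.7364×10^5/(7192·67.7) = 0.3566.
CD = 0.0203 + 0.0532 × 0.3566² = 0.02707.
L/D = CL/CD = 0.3566 / 0.02707 = 13.2

L/D = 13.2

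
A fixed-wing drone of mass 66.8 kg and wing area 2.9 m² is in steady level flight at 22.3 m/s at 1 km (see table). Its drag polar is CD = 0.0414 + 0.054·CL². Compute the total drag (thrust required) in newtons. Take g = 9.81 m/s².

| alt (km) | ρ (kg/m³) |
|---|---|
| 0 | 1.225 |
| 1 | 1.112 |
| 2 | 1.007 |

D = 62.1 N

At 1 km, from the table: ρ = 1.112 kg/m³.
In steady level flight, lift balances weight: W = mg = 66.8 × 9.81 = 655.31 N.
q = ½ρv² = ½ × 1.112 × 22.3² = 276.5 Pa.
Required CL = L/(qS) = 655.31/(276.5·2.9) = 0.8173.
CD = 0.0414 + 0.054 × 0.8173² = 0.07747.
D = q·S·CD = 276.5 × 2.9 × 0.07747 = 62.12 N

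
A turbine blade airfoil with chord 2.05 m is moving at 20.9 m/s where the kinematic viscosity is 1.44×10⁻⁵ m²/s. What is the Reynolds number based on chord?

Re = 2.98×10^6

Re = v·c/ν = 20.9 × 2.05 / (1.44×10⁻⁵) = 2.98×10^6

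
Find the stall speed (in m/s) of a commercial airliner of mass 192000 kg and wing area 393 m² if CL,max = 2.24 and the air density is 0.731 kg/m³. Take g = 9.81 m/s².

V_stall = 76.5 m/s

At stall, lift equals weight: L = W = m·g = 192000 × 9.81 = 1.884×10^6 N.
From L = ½ρV²S·CL,max = W: V_stall = √(2W/(ρSCL,max)) = √(2·1.884×10^6/(0.731·393·2.24))
V_stall = √5854 = 76.5 m/s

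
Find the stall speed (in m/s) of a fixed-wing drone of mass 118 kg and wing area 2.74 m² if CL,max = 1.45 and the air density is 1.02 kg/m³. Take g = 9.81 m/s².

V_stall = 23.9 m/s

Weight W = mg = 118 × 9.81 = 1158 N.
V_stall = √(2W/(ρ·S·CL,max)) = √(2 × 1158 / (1.02 × 2.74 × 1.45))
V_stall = √571.3 = 23.9 m/s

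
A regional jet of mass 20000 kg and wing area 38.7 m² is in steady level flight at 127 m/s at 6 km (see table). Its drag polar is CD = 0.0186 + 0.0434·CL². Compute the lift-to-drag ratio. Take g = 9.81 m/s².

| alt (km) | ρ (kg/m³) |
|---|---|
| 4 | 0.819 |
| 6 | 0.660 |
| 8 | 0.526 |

At 6 km, from the table: ρ = 0.660 kg/m³.
In steady level flight, lift balances weight: W = mg = 20000 × 9.81 = 1.962×10^5 N.
Dynamic pressure q = 0.5 × 0.66 × 127² = 5323 Pa.
CL = W/(q·S) = 1.962×10^5 / (5323 × 38.7) = 0.9525.
CD = 0.0186 + 0.0434 × 0.9525² = 0.05798.
L/D = CL/CD = 0.9525 / 0.05798 = 16.4

L/D = 16.4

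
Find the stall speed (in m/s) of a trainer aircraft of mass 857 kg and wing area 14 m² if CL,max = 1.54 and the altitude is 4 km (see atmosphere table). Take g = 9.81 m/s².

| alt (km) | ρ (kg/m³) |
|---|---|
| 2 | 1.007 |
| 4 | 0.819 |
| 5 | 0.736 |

At 4 km, from the table: ρ = 0.819 kg/m³.
Weight W = mg = 857 × 9.81 = 8407 N.
From L = ½ρV²S·CL,max = W: V_stall = √(2W/(ρSCL,max)) = √(2·8407/(0.819·14·1.54))
V_stall = √952.2 = 30.9 m/s

V_stall = 30.9 m/s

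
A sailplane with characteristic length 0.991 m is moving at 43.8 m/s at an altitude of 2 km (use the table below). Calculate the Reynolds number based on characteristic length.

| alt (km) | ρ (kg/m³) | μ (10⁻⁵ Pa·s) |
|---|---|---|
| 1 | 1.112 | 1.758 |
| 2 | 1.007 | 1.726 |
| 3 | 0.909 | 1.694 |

Re = 2.53×10^6

At 2 km, from the table: ρ = 1.007 kg/m³, μ = 1.726×10⁻⁵ Pa·s.
Re = ρ·v·c/μ = 1.007 × 43.8 × 0.991 / (1.726×10⁻⁵) = 2.53×10^6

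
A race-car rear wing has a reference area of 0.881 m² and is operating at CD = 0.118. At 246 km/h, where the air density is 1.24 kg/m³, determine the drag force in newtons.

D = 301 N

Convert speed: v = 246 km/h ÷ 3.6 = 68.33 m/s.
Dynamic pressure q = ½ρv² = ½ × 1.24 × 68.33² = 2895 Pa.
D = q·S·CD = 2895 × 0.881 × 0.118 = 301 N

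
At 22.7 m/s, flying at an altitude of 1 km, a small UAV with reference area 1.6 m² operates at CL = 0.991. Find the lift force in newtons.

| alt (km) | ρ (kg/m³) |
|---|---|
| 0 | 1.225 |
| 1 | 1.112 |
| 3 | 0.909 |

L = 454 N

At 1 km, from the table: ρ = 1.112 kg/m³.
Dynamic pressure q = ½ρv² = ½ × 1.112 × 22.7² = 286.5 Pa.
L = q·S·CL = 286.5 × 1.6 × 0.991 = 454 N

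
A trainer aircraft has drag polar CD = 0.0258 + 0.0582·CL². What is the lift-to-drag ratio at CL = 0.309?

L/D = 9.85

CD = 0.0258 + 0.0582 × 0.309² = 0.03136
L/D = CL/CD = 0.309 / 0.03136 = 9.85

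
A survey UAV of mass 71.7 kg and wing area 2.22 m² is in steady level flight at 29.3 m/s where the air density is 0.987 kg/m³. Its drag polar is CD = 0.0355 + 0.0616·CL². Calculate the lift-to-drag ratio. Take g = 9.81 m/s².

In steady level flight, lift balances weight: W = mg = 71.7 × 9.81 = 703.38 N.
q = ½ρv² = ½ × 0.987 × 29.3² = 423.7 Pa.
CL = 2W/(ρv²S) = 2×703.38/(0.987×29.3²×2.22) = 0.7478.
CD = 0.0355 + 0.0616 × 0.7478² = 0.06995.
L/D = CL/CD = 0.7478 / 0.06995 = 10.7

L/D = 10.7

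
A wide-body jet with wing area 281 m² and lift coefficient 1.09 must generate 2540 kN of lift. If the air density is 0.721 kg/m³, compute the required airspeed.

L = ½ρv²S·CL ⇒ v = √(2L/(ρ·S·CL))
v = √(2 × 2.54×10^6 / (0.721 × 281 × 1.09)) = √23000 = 152 m/s

v = 152 m/s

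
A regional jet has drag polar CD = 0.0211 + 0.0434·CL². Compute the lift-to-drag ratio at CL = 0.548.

L/D = 16.1

CD = 0.0211 + 0.0434 × 0.548² = 0.03413
L/D = CL/CD = 0.548 / 0.03413 = 16.1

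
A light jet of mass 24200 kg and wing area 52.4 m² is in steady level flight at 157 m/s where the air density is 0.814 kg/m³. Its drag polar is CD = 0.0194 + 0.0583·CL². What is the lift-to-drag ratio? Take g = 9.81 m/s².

In steady level flight, lift balances weight: W = mg = 24200 × 9.81 = 2.374×10^5 N.
Dynamic pressure q = 0.5 × 0.814 × 157² = 10030 Pa.
CL = 2W/(ρv²S) = 2×2.374×10^5/(0.814×157²×52.4) = 0.4516.
CD = 0.0194 + 0.0583 × 0.4516² = 0.03129.
L/D = CL/CD = 0.4516 / 0.03129 = 14.4

L/D = 14.4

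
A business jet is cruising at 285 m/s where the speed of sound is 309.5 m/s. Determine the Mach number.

M = v/a = 285 / 309.5 = 0.921

M = 0.921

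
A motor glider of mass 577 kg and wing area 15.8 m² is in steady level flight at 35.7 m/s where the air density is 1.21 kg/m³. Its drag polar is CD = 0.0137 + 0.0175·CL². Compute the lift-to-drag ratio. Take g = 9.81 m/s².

L/D = 26.6

Weight W = mg = 577 × 9.81 = 5660.4 N; in level flight L = W.
Dynamic pressure q = 0.5 × 1.21 × 35.7² = 771.1 Pa.
CL = W/(q·S) = 5660.4 / (771.1 × 15.8) = 0.4646.
CD = 0.0137 + 0.0175 × 0.4646² = 0.01748.
L/D = CL/CD = 0.4646 / 0.01748 = 26.6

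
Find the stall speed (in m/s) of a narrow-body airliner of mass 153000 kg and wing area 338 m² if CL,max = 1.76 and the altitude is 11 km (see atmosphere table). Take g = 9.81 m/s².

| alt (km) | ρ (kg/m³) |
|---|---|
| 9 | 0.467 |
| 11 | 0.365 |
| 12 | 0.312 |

At 11 km, from the table: ρ = 0.365 kg/m³.
Weight W = mg = 153000 × 9.81 = 1.501×10^6 N.
V_stall = √(2W/(ρ·S·CL,max)) = √(2 × 1.501×10^6 / (0.365 × 338 × 1.76))
V_stall = √13830 = 118 m/s

V_stall = 118 m/s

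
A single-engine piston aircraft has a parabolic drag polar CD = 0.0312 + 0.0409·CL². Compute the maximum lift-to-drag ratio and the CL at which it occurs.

(L/D)max = 14, at CL = 0.873

For CD = CD0 + K·CL², (L/D)max occurs at CL* = √(CD0/K) and equals 1/(2√(K·CD0)).
(L/D)max = 1/(2√(0.0409 × 0.0312)) = 1/(2 × 0.03572) = 14
CL* = √(0.0312/0.0409) = 0.873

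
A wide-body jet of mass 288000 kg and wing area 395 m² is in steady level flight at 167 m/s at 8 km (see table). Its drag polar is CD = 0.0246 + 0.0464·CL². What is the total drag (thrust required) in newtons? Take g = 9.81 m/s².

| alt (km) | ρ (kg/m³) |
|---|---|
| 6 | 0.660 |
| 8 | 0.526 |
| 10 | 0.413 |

At 8 km, from the table: ρ = 0.526 kg/m³.
Weight W = mg = 288000 × 9.81 = 2.8253×10^6 N; in level flight L = W.
Dynamic pressure q = 0.5 × 0.526 × 167² = 7335 Pa.
Required CL = L/(qS) = 2.8253×10^6/(7335·395) = 0.9752.
CD = 0.0246 + 0.0464 × 0.9752² = 0.06872.
D = q·S·CD = 7335 × 395 × 0.06872 = 1.991×10^5 N

D = 1.99×10^5 N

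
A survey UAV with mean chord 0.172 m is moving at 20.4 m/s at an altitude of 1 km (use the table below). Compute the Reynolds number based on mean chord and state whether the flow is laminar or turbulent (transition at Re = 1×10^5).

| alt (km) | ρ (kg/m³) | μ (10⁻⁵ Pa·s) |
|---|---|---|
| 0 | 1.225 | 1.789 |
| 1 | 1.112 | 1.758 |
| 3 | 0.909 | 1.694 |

At 1 km, from the table: ρ = 1.112 kg/m³, μ = 1.758×10⁻⁵ Pa·s.
Re = ρ·v·c/μ = 1.112 × 20.4 × 0.172 / (1.758×10⁻⁵) = 2.22×10^5
Since 2.22×10^5 > 1×10^5, the flow is turbulent.

Re = 2.22×10^5 (turbulent)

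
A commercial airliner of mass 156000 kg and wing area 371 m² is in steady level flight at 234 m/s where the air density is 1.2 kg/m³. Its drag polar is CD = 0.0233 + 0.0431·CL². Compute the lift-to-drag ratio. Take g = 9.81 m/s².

L/D = 5.24

Level flight ⇒ L = W = m·g = 156000 × 9.81 = 1.5304×10^6 N.
Dynamic pressure q = 0.5 × 1.2 × 234² = 32850 Pa.
CL = 2W/(ρv²S) = 2×1.5304×10^6/(1.2×234²×371) = 0.1256.
CD = 0.0233 + 0.0431 × 0.1256² = 0.02398.
L/D = CL/CD = 0.1256 / 0.02398 = 5.24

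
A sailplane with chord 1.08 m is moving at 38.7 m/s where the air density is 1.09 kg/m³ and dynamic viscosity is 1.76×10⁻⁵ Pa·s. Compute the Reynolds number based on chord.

Re = ρ·v·c/μ = 1.09 × 38.7 × 1.08 / (1.76×10⁻⁵) = 2.59×10^6

Re = 2.59×10^6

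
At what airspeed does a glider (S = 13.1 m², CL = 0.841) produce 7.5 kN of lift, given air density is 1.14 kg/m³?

v = 34.6 m/s

L = ½ρv²S·CL ⇒ v = √(2L/(ρ·S·CL))
v = √(2 × 7500 / (1.14 × 13.1 × 0.841)) = √1194 = 34.6 m/s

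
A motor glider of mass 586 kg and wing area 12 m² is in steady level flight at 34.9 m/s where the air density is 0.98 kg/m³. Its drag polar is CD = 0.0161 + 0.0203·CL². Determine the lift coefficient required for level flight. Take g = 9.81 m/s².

Weight W = mg = 586 × 9.81 = 5748.7 N; in level flight L = W.
Dynamic pressure q = 0.5 × 0.98 × 34.9² = 596.8 Pa.
CL = W/(q·S) = 5748.7 / (596.8 × 12) = 0.8027.

CL = 0.803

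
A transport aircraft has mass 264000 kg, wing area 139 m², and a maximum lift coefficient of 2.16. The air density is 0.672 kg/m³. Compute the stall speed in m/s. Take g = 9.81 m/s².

At stall, lift equals weight: L = W = m·g = 264000 × 9.81 = 2.59×10^6 N.
V_stall = √(2W/(ρ·S·CL,max)) = √(2 × 2.59×10^6 / (0.672 × 139 × 2.16))
V_stall = √25670 = 160 m/s

V_stall = 160 m/s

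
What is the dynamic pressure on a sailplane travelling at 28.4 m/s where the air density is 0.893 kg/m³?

q = 360 Pa

q = ½ρv² = ½ × 0.893 × 28.4² = 360 Pa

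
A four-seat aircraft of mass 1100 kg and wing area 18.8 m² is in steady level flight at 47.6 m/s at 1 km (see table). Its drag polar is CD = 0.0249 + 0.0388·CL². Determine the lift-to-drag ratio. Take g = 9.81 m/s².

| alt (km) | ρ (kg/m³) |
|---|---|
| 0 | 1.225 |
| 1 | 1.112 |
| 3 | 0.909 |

L/D = 13.8

At 1 km, from the table: ρ = 1.112 kg/m³.
Level flight ⇒ L = W = m·g = 1100 × 9.81 = 10791 N.
q = ½ρv² = ½ × 1.112 × 47.6² = 1260 Pa.
CL = W/(q·S) = 10791 / (1260 × 18.8) = 0.4556.
CD = 0.0249 + 0.0388 × 0.4556² = 0.03295.
L/D = CL/CD = 0.4556 / 0.03295 = 13.8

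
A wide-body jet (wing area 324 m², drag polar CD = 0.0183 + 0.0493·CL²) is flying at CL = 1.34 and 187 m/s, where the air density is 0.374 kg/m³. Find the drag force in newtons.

D = 2.26×10^5 N

CD = 0.0183 + 0.0493 × 1.34² = 0.1068
D = ½ρv²S·CD = ½ × 0.374 × 187² × 324 × 0.1068 = 2.26×10^5 N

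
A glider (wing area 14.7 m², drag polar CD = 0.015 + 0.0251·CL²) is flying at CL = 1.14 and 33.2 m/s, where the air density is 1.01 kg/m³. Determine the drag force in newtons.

CD = 0.015 + 0.0251 × 1.14² = 0.04762
D = ½ρv²S·CD = ½ × 1.01 × 33.2² × 14.7 × 0.04762 = 390 N

D = 390 N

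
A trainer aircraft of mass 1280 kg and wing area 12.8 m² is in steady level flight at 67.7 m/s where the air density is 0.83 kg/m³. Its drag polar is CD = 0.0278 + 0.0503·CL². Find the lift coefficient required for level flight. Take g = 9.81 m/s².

Weight W = mg = 1280 × 9.81 = 12557 N; in level flight L = W.
Dynamic pressure q = 0.5 × 0.83 × 67.7² = 1902 Pa.
CL = W/(q·S) = 12557 / (1902 × 12.8) = 0.5158.

CL = 0.516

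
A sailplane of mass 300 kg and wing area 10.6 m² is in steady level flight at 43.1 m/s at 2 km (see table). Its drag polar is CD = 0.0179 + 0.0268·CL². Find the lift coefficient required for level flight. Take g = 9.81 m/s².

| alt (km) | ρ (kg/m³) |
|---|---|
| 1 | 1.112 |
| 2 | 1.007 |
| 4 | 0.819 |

CL = 0.297

At 2 km, from the table: ρ = 1.007 kg/m³.
Weight W = mg = 300 × 9.81 = 2943 N; in level flight L = W.
q = ½ρv² = ½ × 1.007 × 43.1² = 935.3 Pa.
Required CL = L/(qS) = 2943/(935.3·10.6) = 0.2968.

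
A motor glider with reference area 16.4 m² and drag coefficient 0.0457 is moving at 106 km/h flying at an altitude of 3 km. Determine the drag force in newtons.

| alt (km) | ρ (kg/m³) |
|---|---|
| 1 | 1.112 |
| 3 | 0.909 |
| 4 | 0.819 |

D = 295 N

At 3 km, from the table: ρ = 0.909 kg/m³.
Convert speed: v = 106 km/h ÷ 3.6 = 29.44 m/s.
D = ½ρv²S·CD = ½ × 0.909 × 29.44² × 16.4 × 0.0457 = 295 N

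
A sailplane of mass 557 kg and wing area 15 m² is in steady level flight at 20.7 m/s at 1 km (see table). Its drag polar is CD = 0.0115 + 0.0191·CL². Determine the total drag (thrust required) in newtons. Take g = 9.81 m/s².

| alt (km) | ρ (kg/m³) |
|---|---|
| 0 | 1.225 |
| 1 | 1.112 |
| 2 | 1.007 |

D = 201 N

At 1 km, from the table: ρ = 1.112 kg/m³.
Weight W = mg = 557 × 9.81 = 5464.2 N; in level flight L = W.
q = ½ρv² = ½ × 1.112 × 20.7² = 238.2 Pa.
Required CL = L/(qS) = 5464.2/(238.2·15) = 1.529.
CD = 0.0115 + 0.0191 × 1.529² = 0.05615.
D = q·S·CD = 238.2 × 15 × 0.05615 = 200.7 N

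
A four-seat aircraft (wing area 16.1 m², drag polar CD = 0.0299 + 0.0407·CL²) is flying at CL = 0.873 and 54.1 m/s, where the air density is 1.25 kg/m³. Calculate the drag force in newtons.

CD = 0.0299 + 0.0407 × 0.873² = 0.06092
D = ½ρv²S·CD = ½ × 1.25 × 54.1² × 16.1 × 0.06092 = 1790 N

D = 1790 N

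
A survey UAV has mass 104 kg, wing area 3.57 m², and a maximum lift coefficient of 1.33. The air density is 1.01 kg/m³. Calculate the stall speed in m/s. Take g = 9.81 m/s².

Stall occurs when L = W at CL,max. W = mg = 104 × 9.81 = 1020 N.
V_stall = √(2W/(ρ·S·CL,max)) = √(2 × 1020 / (1.01 × 3.57 × 1.33))
V_stall = √425.5 = 20.6 m/s

V_stall = 20.6 m/s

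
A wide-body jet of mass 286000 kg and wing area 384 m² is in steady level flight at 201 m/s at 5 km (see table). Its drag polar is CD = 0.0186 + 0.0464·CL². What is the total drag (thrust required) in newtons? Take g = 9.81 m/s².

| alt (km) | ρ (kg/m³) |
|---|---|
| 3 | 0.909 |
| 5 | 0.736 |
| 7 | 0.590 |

D = 1.7×10^5 N

At 5 km, from the table: ρ = 0.736 kg/m³.
Level flight ⇒ L = W = m·g = 286000 × 9.81 = 2.8057×10^6 N.
Dynamic pressure q = 0.5 × 0.736 × 201² = 14870 Pa.
CL = 2W/(ρv²S) = 2×2.8057×10^6/(0.736×201²×384) = 0.4914.
CD = 0.0186 + 0.0464 × 0.4914² = 0.02981.
D = q·S·CD = 14870 × 384 × 0.02981 = 1.702×10^5 N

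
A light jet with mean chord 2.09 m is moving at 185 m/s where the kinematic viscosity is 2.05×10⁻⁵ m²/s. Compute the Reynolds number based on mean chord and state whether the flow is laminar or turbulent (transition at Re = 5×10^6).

Re = v·c/ν = 185 × 2.09 / (2.05×10⁻⁵) = 1.89×10^7
Since 1.89×10^7 > 5×10^6, the flow is turbulent.

Re = 1.89×10^7 (turbulent)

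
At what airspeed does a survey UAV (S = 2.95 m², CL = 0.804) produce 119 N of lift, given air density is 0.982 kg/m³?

v = 10.1 m/s

L = ½ρv²S·CL ⇒ v = √(2L/(ρ·S·CL))
v = √(2 × 119 / (0.982 × 2.95 × 0.804)) = √102.2 = 10.1 m/s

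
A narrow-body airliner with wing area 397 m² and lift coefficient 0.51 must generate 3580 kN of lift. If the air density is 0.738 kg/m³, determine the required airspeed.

L = ½ρv²S·CL ⇒ v = √(2L/(ρ·S·CL))
v = √(2 × 3.58×10^6 / (0.738 × 397 × 0.51)) = √47920 = 219 m/s

v = 219 m/s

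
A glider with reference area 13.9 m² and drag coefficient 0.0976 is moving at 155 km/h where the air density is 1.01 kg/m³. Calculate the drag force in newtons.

D = 1270 N

Convert speed: v = 155 km/h ÷ 3.6 = 43.06 m/s.
Dynamic pressure q = ½ρv² = ½ × 1.01 × 43.06² = 936.2 Pa.
D = q·S·CD = 936.2 × 13.9 × 0.0976 = 1270 N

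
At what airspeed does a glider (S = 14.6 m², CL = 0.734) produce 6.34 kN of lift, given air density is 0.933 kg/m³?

L = ½ρv²S·CL ⇒ v = √(2L/(ρ·S·CL))
v = √(2 × 6340 / (0.933 × 14.6 × 0.734)) = √1268 = 35.6 m/s

v = 35.6 m/s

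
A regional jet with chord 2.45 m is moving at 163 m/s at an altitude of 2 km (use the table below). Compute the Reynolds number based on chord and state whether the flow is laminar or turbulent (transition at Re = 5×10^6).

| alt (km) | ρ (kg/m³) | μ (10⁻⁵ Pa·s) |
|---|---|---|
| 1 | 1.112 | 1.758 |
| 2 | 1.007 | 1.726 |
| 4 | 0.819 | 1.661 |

At 2 km, from the table: ρ = 1.007 kg/m³, μ = 1.726×10⁻⁵ Pa·s.
Re = ρ·v·c/μ = 1.007 × 163 × 2.45 / (1.726×10⁻⁵) = 2.33×10^7
Since 2.33×10^7 > 5×10^6, the flow is turbulent.

Re = 2.33×10^7 (turbulent)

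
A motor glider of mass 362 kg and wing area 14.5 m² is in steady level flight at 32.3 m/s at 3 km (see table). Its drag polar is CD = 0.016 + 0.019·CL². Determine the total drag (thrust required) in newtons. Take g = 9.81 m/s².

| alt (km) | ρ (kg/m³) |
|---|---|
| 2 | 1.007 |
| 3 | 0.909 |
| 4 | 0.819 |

D = 145 N

At 3 km, from the table: ρ = 0.909 kg/m³.
Weight W = mg = 362 × 9.81 = 3551.2 N; in level flight L = W.
q = ½ρv² = ½ × 0.909 × 32.3² = 474.2 Pa.
Required CL = L/(qS) = 3551.2/(474.2·14.5) = 0.5165.
CD = 0.016 + 0.019 × 0.5165² = 0.02107.
D = q·S·CD = 474.2 × 14.5 × 0.02107 = 144.9 N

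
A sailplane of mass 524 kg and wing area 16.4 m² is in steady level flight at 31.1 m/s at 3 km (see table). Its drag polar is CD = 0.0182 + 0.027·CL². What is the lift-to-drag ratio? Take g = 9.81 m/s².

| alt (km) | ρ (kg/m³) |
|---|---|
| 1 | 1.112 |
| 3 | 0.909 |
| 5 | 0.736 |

At 3 km, from the table: ρ = 0.909 kg/m³.
In steady level flight, lift balances weight: W = mg = 524 × 9.81 = 5140.4 N.
Dynamic pressure q = 0.5 × 0.909 × 31.1² = 439.6 Pa.
CL = W/(q·S) = 5140.4 / (439.6 × 16.4) = 0.713.
CD = 0.0182 + 0.027 × 0.713² = 0.03193.
L/D = CL/CD = 0.713 / 0.03193 = 22.3

L/D = 22.3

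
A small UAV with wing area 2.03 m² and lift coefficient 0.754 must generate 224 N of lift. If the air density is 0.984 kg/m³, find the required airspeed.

L = ½ρv²S·CL ⇒ v = √(2L/(ρ·S·CL))
v = √(2 × 224 / (0.984 × 2.03 × 0.754)) = √297.5 = 17.2 m/s

v = 17.2 m/s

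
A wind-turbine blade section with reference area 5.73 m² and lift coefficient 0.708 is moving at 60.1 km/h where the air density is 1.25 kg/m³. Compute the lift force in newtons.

Convert speed: v = 60.1 km/h ÷ 3.6 = 16.69 m/s.
L = ½ρv²S·CL = ½ × 1.25 × 16.69² × 5.73 × 0.708 = 707 N

L = 707 N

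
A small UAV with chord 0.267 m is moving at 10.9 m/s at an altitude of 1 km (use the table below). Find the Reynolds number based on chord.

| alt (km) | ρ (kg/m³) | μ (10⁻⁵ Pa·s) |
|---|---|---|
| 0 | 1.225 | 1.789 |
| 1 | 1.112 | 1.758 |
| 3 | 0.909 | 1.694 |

At 1 km, from the table: ρ = 1.112 kg/m³, μ = 1.758×10⁻⁵ Pa·s.
Re = ρ·v·c/μ = 1.112 × 10.9 × 0.267 / (1.758×10⁻⁵) = 1.84×10^5

Re = 1.84×10^5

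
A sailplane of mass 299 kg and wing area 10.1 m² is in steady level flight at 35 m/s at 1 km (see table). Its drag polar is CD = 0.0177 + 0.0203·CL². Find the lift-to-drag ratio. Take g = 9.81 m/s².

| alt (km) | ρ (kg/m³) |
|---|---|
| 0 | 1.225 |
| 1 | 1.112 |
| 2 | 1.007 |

At 1 km, from the table: ρ = 1.112 kg/m³.
Weight W = mg = 299 × 9.81 = 2933.2 N; in level flight L = W.
Dynamic pressure q = 0.5 × 1.112 × 35² = 681.1 Pa.
CL = 2W/(ρv²S) = 2×2933.2/(1.112×35²×10.1) = 0.4264.
CD = 0.0177 + 0.0203 × 0.4264² = 0.02139.
L/D = CL/CD = 0.4264 / 0.02139 = 19.9

L/D = 19.9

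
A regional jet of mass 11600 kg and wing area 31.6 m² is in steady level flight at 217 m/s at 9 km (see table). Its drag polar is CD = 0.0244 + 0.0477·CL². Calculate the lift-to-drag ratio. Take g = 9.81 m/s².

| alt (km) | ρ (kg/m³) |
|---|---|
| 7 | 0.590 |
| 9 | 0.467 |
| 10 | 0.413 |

At 9 km, from the table: ρ = 0.467 kg/m³.
Weight W = mg = 11600 × 9.81 = 1.138×10^5 N; in level flight L = W.
Dynamic pressure q = 0.5 × 0.467 × 217² = 11000 Pa.
CL = 2W/(ρv²S) = 2×1.138×10^5/(0.467×217²×31.6) = 0.3275.
CD = 0.0244 + 0.0477 × 0.3275² = 0.02952.
L/D = CL/CD = 0.3275 / 0.02952 = 11.1

L/D = 11.1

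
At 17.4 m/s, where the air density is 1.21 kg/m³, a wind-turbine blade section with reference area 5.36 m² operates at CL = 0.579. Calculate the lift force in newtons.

Dynamic pressure q = ½ρv² = ½ × 1.21 × 17.4² = 183.2 Pa.
L = q·S·CL = 183.2 × 5.36 × 0.579 = 568 N

L = 568 N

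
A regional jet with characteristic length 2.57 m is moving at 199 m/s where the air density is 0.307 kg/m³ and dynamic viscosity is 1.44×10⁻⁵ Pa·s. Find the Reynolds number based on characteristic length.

Re = 1.09×10^7

Re = ρ·v·c/μ = 0.307 × 199 × 2.57 / (1.44×10⁻⁵) = 1.09×10^7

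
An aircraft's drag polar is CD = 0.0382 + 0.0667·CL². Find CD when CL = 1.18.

CD = 0.0382 + 0.0667 × 1.18² = 0.0382 + 0.09287 = 0.131

CD = 0.131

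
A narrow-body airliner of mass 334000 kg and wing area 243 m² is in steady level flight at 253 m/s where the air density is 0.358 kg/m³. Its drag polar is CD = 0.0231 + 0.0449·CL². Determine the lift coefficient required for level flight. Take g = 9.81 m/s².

CL = 1.18

In steady level flight, lift balances weight: W = mg = 334000 × 9.81 = 3.2765×10^6 N.
Dynamic pressure q = 0.5 × 0.358 × 253² = 11460 Pa.
CL = 2W/(ρv²S) = 2×3.2765×10^6/(0.358×253²×243) = 1.177.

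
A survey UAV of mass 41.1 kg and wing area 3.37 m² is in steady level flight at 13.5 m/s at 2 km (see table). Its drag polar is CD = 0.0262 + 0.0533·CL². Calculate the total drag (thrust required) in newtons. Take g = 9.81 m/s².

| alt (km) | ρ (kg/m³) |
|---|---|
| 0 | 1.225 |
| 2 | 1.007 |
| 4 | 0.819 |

D = 36.1 N

At 2 km, from the table: ρ = 1.007 kg/m³.
Level flight ⇒ L = W = m·g = 41.1 × 9.81 = 403.19 N.
Dynamic pressure q = 0.5 × 1.007 × 13.5² = 91.76 Pa.
CL = W/(q·S) = 403.19 / (91.76 × 3.37) = 1.304.
CD = 0.0262 + 0.0533 × 1.304² = 0.1168.
D = q·S·CD = 91.76 × 3.37 × 0.1168 = 36.12 N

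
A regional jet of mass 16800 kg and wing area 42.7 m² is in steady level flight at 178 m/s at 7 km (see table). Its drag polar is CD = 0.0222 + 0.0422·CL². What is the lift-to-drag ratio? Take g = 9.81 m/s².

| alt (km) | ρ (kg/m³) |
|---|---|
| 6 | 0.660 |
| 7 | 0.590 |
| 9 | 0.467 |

L/D = 14

At 7 km, from the table: ρ = 0.590 kg/m³.
Level flight ⇒ L = W = m·g = 16800 × 9.81 = 1.6481×10^5 N.
Dynamic pressure q = 0.5 × 0.59 × 178² = 9347 Pa.
CL = 2W/(ρv²S) = 2×1.6481×10^5/(0.59×178²×42.7) = 0.4129.
CD = 0.0222 + 0.0422 × 0.4129² = 0.0294.
L/D = CL/CD = 0.4129 / 0.0294 = 14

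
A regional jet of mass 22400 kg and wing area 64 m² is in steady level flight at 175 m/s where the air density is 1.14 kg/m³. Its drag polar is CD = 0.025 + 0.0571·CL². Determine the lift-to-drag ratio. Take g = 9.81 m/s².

Level flight ⇒ L = W = m·g = 22400 × 9.81 = 2.1974×10^5 N.
Dynamic pressure q = 0.5 × 1.14 × 175² = 17460 Pa.
CL = 2W/(ρv²S) = 2×2.1974×10^5/(1.14×175²×64) = 0.1967.
CD = 0.025 + 0.0571 × 0.1967² = 0.02721.
L/D = CL/CD = 0.1967 / 0.02721 = 7.23

L/D = 7.23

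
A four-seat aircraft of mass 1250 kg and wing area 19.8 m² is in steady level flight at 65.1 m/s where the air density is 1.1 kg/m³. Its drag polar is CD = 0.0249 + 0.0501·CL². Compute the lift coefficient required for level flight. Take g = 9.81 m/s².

Level flight ⇒ L = W = m·g = 1250 × 9.81 = 12262 N.
Dynamic pressure q = 0.5 × 1.1 × 65.1² = 2331 Pa.
Required CL = L/(qS) = 12262/(2331·19.8) = 0.2657.

CL = 0.266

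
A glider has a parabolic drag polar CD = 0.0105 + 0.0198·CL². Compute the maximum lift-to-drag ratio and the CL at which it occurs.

For CD = CD0 + K·CL², (L/D)max occurs at CL* = √(CD0/K) and equals 1/(2√(K·CD0)).
(L/D)max = 1/(2√(0.0198 × 0.0105)) = 1/(2 × 0.01442) = 34.7
CL* = √(0.0105/0.0198) = 0.728

(L/D)max = 34.7, at CL = 0.728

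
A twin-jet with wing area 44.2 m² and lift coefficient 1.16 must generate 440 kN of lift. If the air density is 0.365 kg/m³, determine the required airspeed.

L = ½ρv²S·CL ⇒ v = √(2L/(ρ·S·CL))
v = √(2 × 4.4×10^5 / (0.365 × 44.2 × 1.16)) = √47020 = 217 m/s

v = 217 m/s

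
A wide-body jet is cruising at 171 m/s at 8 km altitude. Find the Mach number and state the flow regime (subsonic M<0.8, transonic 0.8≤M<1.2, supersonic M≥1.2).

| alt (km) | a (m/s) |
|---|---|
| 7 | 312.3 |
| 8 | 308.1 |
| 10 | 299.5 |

At 8 km, from the table: a = 308.1 m/s.
M = v/a = 171 / 308.1 = 0.555
M = 0.555 → subsonic.

M = 0.555 (subsonic)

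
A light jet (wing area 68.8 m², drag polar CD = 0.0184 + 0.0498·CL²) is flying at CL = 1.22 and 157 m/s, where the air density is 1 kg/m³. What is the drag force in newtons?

D = 78500 N

CD = 0.0184 + 0.0498 × 1.22² = 0.09252
D = ½ρv²S·CD = ½ × 1 × 157² × 68.8 × 0.09252 = 78500 N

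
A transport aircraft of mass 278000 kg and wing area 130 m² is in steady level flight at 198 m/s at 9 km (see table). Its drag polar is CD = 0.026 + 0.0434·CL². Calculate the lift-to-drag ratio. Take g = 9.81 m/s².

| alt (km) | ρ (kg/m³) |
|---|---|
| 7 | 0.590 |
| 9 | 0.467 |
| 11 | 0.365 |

At 9 km, from the table: ρ = 0.467 kg/m³.
Level flight ⇒ L = W = m·g = 278000 × 9.81 = 2.7272×10^6 N.
Dynamic pressure q = 0.5 × 0.467 × 198² = 9154 Pa.
CL = W/(q·S) = 2.7272×10^6 / (9154 × 130) = 2.292.
CD = 0.026 + 0.0434 × 2.292² = 0.2539.
L/D = CL/CD = 2.292 / 0.2539 = 9.02

L/D = 9.02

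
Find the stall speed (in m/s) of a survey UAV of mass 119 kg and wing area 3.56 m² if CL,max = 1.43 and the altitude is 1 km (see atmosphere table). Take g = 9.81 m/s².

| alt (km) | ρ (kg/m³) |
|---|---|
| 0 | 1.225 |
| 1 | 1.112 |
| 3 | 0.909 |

At 1 km, from the table: ρ = 1.112 kg/m³.
Stall occurs when L = W at CL,max. W = mg = 119 × 9.81 = 1167 N.
V_stall = √(2W/(ρ·S·CL,max)) = √(2 × 1167 / (1.112 × 3.56 × 1.43))
V_stall = √412.4 = 20.3 m/s

V_stall = 20.3 m/s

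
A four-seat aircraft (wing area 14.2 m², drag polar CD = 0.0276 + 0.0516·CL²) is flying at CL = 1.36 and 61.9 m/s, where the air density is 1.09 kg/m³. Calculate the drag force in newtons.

D = 3650 N

CD = 0.0276 + 0.0516 × 1.36² = 0.123
D = ½ρv²S·CD = ½ × 1.09 × 61.9² × 14.2 × 0.123 = 3650 N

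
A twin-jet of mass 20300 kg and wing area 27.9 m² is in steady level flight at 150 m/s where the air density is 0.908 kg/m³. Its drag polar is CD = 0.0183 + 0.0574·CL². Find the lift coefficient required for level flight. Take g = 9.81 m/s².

In steady level flight, lift balances weight: W = mg = 20300 × 9.81 = 1.9914×10^5 N.
Dynamic pressure q = 0.5 × 0.908 × 150² = 10220 Pa.
CL = W/(q·S) = 1.9914×10^5 / (10220 × 27.9) = 0.6988.

CL = 0.699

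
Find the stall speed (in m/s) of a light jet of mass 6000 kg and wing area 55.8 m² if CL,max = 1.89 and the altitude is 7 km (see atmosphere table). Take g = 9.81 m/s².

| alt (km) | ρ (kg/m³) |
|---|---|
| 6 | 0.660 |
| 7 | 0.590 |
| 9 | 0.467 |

At 7 km, from the table: ρ = 0.590 kg/m³.
Stall occurs when L = W at CL,max. W = mg = 6000 × 9.81 = 58860 N.
V_stall = √(2W/(ρ·S·CL,max)) = √(2 × 58860 / (0.59 × 55.8 × 1.89))
V_stall = √1892 = 43.5 m/s

V_stall = 43.5 m/s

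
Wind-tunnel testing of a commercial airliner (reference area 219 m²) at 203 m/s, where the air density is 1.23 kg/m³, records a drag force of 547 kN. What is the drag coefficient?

From D = ½ρv²S·CD, rearranging gives CD = 2D/(ρv²S).
CD = 2 × 5.47×10^5 / (1.23 × 203² × 219) = 0.0986

CD = 0.0986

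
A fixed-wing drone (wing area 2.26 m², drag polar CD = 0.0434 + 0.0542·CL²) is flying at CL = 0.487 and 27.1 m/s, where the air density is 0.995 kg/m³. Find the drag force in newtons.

CD = 0.0434 + 0.0542 × 0.487² = 0.05625
D = ½ρv²S·CD = ½ × 0.995 × 27.1² × 2.26 × 0.05625 = 46.5 N

D = 46.5 N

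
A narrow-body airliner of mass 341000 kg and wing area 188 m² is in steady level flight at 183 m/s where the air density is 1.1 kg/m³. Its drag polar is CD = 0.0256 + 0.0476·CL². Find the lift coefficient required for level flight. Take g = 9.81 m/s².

CL = 0.966

Level flight ⇒ L = W = m·g = 341000 × 9.81 = 3.3452×10^6 N.
Dynamic pressure q = 0.5 × 1.1 × 183² = 18420 Pa.
CL = 2W/(ρv²S) = 2×3.3452×10^6/(1.1×183²×188) = 0.9661.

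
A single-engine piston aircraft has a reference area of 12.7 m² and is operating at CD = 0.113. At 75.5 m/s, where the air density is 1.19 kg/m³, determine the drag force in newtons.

D = 4870 N

D = ½ρv²S·CD = ½ × 1.19 × 75.5² × 12.7 × 0.113 = 4870 N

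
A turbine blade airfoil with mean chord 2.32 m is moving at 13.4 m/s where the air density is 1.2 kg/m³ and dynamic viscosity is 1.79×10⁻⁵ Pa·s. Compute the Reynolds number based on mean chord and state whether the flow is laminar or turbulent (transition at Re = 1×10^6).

Re = 2.08×10^6 (turbulent)

Re = ρ·v·c/μ = 1.2 × 13.4 × 2.32 / (1.79×10⁻⁵) = 2.08×10^6
Since 2.08×10^6 > 1×10^6, the flow is turbulent.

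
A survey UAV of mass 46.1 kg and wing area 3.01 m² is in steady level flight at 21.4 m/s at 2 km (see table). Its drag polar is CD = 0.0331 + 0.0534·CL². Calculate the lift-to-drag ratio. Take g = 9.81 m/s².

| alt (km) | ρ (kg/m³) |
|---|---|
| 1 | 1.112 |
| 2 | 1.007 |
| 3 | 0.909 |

L/D = 11.7

At 2 km, from the table: ρ = 1.007 kg/m³.
Weight W = mg = 46.1 × 9.81 = 452.24 N; in level flight L = W.
q = ½ρv² = ½ × 1.007 × 21.4² = 230.6 Pa.
CL = W/(q·S) = 452.24 / (230.6 × 3.01) = 0.6516.
CD = 0.0331 + 0.0534 × 0.6516² = 0.05577.
L/D = CL/CD = 0.6516 / 0.05577 = 11.7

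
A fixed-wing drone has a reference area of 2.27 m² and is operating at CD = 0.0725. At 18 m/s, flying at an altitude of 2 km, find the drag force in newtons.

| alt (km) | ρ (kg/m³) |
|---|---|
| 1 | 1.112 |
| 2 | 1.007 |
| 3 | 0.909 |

At 2 km, from the table: ρ = 1.007 kg/m³.
D = ½ρv²S·CD = ½ × 1.007 × 18² × 2.27 × 0.0725 = 26.8 N

D = 26.8 N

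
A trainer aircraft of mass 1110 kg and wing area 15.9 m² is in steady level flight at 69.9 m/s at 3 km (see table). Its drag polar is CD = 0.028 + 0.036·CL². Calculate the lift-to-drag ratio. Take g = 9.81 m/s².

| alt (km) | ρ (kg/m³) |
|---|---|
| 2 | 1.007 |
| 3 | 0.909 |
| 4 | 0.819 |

At 3 km, from the table: ρ = 0.909 kg/m³.
Weight W = mg = 1110 × 9.81 = 10889 N; in level flight L = W.
q = ½ρv² = ½ × 0.909 × 69.9² = 2221 Pa.
CL = 2W/(ρv²S) = 2×10889/(0.909×69.9²×15.9) = 0.3084.
CD = 0.028 + 0.036 × 0.3084² = 0.03142.
L/D = CL/CD = 0.3084 / 0.03142 = 9.81

L/D = 9.81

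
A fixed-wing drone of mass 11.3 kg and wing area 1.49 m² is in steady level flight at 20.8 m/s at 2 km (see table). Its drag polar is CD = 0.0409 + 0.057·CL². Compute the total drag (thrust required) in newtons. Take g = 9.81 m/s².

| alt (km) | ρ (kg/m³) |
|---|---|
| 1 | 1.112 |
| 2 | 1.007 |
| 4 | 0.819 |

At 2 km, from the table: ρ = 1.007 kg/m³.
In steady level flight, lift balances weight: W = mg = 11.3 × 9.81 = 110.85 N.
Dynamic pressure q = 0.5 × 1.007 × 20.8² = 217.8 Pa.
Required CL = L/(qS) = 110.85/(217.8·1.49) = 0.3415.
CD = 0.0409 + 0.057 × 0.3415² = 0.04755.
D = q·S·CD = 217.8 × 1.49 × 0.04755 = 15.43 N

D = 15.4 N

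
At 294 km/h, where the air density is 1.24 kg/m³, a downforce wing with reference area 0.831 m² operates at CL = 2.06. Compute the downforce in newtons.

Convert speed: v = 294 km/h ÷ 3.6 = 81.67 m/s.
Dynamic pressure q = ½ρv² = ½ × 1.24 × 81.67² = 4135 Pa.
L = q·S·CL = 4135 × 0.831 × 2.06 = 7080 N ≈ 7.08 kN

L = 7080 N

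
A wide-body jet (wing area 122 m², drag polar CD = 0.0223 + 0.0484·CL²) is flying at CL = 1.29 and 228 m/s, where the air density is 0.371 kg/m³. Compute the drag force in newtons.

D = 1.21×10^5 N

CD = 0.0223 + 0.0484 × 1.29² = 0.1028
D = ½ρv²S·CD = ½ × 0.371 × 228² × 122 × 0.1028 = 1.21×10^5 N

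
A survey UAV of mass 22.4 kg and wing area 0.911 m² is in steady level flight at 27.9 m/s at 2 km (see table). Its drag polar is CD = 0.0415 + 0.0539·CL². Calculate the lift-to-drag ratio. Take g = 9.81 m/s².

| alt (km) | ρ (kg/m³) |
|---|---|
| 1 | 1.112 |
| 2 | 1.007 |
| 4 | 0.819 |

At 2 km, from the table: ρ = 1.007 kg/m³.
Level flight ⇒ L = W = m·g = 22.4 × 9.81 = 219.74 N.
Dynamic pressure q = 0.5 × 1.007 × 27.9² = 391.9 Pa.
Required CL = L/(qS) = 219.74/(391.9·0.911) = 0.6154.
CD = 0.0415 + 0.0539 × 0.6154² = 0.06192.
L/D = CL/CD = 0.6154 / 0.06192 = 9.94

L/D = 9.94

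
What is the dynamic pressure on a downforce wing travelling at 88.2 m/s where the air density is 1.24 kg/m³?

q = ½ρv² = ½ × 1.24 × 88.2² = 4820 Pa

q = 4820 Pa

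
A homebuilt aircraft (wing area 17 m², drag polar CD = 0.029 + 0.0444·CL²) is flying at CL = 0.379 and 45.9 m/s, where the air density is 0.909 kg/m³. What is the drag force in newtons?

D = 576 N

CD = 0.029 + 0.0444 × 0.379² = 0.03538
D = ½ρv²S·CD = ½ × 0.909 × 45.9² × 17 × 0.03538 = 576 N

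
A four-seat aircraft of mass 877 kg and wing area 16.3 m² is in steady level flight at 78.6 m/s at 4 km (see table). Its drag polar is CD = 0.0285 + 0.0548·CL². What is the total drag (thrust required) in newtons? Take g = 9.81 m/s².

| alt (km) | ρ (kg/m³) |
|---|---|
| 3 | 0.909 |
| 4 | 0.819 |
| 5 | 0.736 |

D = 1270 N

At 4 km, from the table: ρ = 0.819 kg/m³.
In steady level flight, lift balances weight: W = mg = 877 × 9.81 = 8603.4 N.
Dynamic pressure q = 0.5 × 0.819 × 78.6² = 2530 Pa.
Required CL = L/(qS) = 8603.4/(2530·16.3) = 0.2086.
CD = 0.0285 + 0.0548 × 0.2086² = 0.03089.
D = q·S·CD = 2530 × 16.3 × 0.03089 = 1274 N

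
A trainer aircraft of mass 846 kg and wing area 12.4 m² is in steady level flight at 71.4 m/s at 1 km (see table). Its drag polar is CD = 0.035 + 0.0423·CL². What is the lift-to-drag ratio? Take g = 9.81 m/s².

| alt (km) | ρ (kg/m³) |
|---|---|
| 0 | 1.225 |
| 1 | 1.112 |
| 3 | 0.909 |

L/D = 6.32

At 1 km, from the table: ρ = 1.112 kg/m³.
Weight W = mg = 846 × 9.81 = 8299.3 N; in level flight L = W.
q = ½ρv² = ½ × 1.112 × 71.4² = 2834 Pa.
Required CL = L/(qS) = 8299.3/(2834·12.4) = 0.2361.
CD = 0.035 + 0.0423 × 0.2361² = 0.03736.
L/D = CL/CD = 0.2361 / 0.03736 = 6.32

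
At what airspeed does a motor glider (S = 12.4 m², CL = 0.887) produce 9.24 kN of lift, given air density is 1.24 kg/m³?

L = ½ρv²S·CL ⇒ v = √(2L/(ρ·S·CL))
v = √(2 × 9240 / (1.24 × 12.4 × 0.887)) = √1355 = 36.8 m/s

v = 36.8 m/s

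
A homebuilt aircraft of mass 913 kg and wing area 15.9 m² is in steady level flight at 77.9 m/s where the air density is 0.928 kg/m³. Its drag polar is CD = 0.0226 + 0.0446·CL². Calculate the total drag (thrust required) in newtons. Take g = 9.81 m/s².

D = 1090 N

Level flight ⇒ L = W = m·g = 913 × 9.81 = 8956.5 N.
Dynamic pressure q = 0.5 × 0.928 × 77.9² = 2816 Pa.
CL = 2W/(ρv²S) = 2×8956.5/(0.928×77.9²×15.9) = 0.2001.
CD = 0.0226 + 0.0446 × 0.2001² = 0.02438.
D = q·S·CD = 2816 × 15.9 × 0.02438 = 1092 N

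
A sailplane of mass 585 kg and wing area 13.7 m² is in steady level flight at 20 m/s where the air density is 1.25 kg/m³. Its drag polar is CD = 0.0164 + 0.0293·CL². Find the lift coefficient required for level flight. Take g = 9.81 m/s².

Level flight ⇒ L = W = m·g = 585 × 9.81 = 5738.9 N.
q = ½ρv² = ½ × 1.25 × 20² = 250 Pa.
Required CL = L/(qS) = 5738.9/(250·13.7) = 1.676.

CL = 1.68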